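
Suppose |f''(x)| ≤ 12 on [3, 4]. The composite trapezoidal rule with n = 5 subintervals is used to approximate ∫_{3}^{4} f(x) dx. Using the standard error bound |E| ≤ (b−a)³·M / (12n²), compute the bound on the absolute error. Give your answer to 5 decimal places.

0.04000

|E| ≤ (1)³·12 / (12·5²) = 12/300 = 0.04000.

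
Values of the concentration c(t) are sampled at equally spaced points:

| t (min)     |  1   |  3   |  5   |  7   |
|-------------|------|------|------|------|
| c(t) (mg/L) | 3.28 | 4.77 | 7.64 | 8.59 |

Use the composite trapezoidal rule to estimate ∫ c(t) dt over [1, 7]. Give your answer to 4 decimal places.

h = 2, n = 3.
(h/2)·[y₀ + 2y₁ + 2y₂ + y₃] = 1·(36.69) = 36.6900.

36.6900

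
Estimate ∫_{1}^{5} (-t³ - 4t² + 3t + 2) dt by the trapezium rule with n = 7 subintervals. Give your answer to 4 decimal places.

h = (5 − 1)/7 = 0.571429.
Nodes t₀,…,t₇ = 1, 1.571429, 2.142857, 2.714286, 3.285714, 3.857143, 4.428571, 5.
f(t) = -t³ - 4t² + 3t + 2: f₀=0, f₁=-7.043732, f₂=-19.778426, f₃=-39.323615, f₄=-66.798834, f₅=-103.323615, f₆=-150.017493, f₇=-208.
(h/2)·[f₀ + 2f₁ + 2f₂ + 2f₃ + 2f₄ + 2f₅ + 2f₆ + f₇] = 0.285714·(-980.571429) = -280.1633.

-280.1633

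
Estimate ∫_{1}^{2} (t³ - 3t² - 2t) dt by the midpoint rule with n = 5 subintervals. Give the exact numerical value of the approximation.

h = (2 − 1)/5 = 0.2.
Midpoints m₁,…,m₅ = 1.1, 1.3, 1.5, 1.7, 1.9.
f(m₁)=-4.499, f(m₂)=-5.473, f(m₃)=-6.375, f(m₄)=-7.157, f(m₅)=-7.771.
h·[f(m₁) + f(m₂) + f(m₃) + f(m₄) + f(m₅)] = 0.2·(-31.275) = -6.255.

-6.255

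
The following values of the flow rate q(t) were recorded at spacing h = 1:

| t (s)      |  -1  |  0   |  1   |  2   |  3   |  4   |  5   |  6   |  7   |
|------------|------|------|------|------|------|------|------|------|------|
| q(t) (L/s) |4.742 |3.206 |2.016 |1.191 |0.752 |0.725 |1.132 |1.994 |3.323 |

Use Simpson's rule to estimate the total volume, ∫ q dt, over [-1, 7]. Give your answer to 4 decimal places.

h = 1, n = 8.
(h/3)·[y₀ + 4y₁ + 2y₂ + 4y₃ + 2y₄ + 4y₅ + 2y₆ + 4y₇ + y₈] = 0.333333·(44.329) = 14.7763.

14.7763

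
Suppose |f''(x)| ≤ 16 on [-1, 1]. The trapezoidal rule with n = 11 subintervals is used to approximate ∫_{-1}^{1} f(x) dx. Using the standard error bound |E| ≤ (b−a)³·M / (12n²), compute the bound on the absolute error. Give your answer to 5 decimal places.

|E| ≤ (2)³·16 / (12·11²) = 128/1452 = 0.08815.

0.08815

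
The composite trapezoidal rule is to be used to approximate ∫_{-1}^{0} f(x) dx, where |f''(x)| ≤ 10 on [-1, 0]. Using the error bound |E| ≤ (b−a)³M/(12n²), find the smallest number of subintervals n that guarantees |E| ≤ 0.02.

7

Need 10/(12n²) ≤ 0.02.
n² ≥ 10/(12·0.02) = 41.6667 ⇒ n ≥ 6.4550, so the smallest n is 7.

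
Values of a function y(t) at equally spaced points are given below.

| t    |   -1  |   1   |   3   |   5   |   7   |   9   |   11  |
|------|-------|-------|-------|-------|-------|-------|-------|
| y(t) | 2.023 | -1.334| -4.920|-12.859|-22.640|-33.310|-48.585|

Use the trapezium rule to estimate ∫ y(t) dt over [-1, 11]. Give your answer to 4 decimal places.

-196.6880

h = 2, n = 6.
(h/2)·[y₀ + 2y₁ + 2y₂ + 2y₃ + 2y₄ + 2y₅ + y₆] = 1·(-196.688) = -196.6880.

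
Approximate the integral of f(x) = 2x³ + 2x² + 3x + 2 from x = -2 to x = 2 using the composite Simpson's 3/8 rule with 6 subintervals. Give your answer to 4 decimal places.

18.6667

h = (2 − (-2))/6 = 0.666667.
Nodes x₀,…,x₆ = -2, -1.333333, -0.666667, 0, 0.666667, 1.333333, 2.
f(x) = 2x³ + 2x² + 3x + 2: f₀=-12, f₁=-3.185185, f₂=0.296296, f₃=2, f₄=5.481481, f₅=14.296296, f₆=32.
(3h/8)·[f₀ + 3f₁ + 3f₂ + 2f₃ + 3f₄ + 3f₅ + f₆] = 0.25·(74.666667) = 18.6667.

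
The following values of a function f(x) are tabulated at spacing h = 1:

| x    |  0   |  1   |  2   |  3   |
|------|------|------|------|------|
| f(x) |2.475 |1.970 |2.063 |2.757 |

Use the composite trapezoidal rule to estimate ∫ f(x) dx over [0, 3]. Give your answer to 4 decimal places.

6.6490

h = 1, n = 3.
(h/2)·[y₀ + 2y₁ + 2y₂ + y₃] = 0.5·(13.298) = 6.6490.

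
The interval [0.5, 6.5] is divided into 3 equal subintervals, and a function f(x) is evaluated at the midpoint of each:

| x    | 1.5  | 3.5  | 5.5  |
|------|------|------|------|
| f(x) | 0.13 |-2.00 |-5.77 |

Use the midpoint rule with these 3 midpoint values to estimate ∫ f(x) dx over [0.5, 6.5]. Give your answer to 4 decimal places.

h = 2, n = 3.
h·[y(m₁) + y(m₂) + y(m₃)] = 2·(-7.64) = -15.2800.

-15.2800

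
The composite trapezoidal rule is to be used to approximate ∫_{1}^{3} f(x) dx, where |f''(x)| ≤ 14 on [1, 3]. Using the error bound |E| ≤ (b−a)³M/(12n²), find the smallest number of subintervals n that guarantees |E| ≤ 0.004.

Need 112/(12n²) ≤ 0.004.
n² ≥ 112/(12·0.004) = 2333.33 ⇒ n ≥ 48.3046, so the smallest n is 49.

49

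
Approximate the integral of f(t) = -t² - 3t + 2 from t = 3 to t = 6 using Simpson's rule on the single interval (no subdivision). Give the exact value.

S = (b−a)/6 · [f(3) + 4f(4.5) + f(6)] = 0.5·[(-16) + 4·(-31.75) + (-52)] = -97.5.

-97.5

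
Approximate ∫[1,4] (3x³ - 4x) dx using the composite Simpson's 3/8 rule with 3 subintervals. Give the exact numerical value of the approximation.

h = (4 − 1)/3 = 1.
Nodes x₀,…,x₃ = 1, 2, 3, 4.
f(x) = 3x³ - 4x: f₀=-1, f₁=16, f₂=69, f₃=176.
(3h/8)·[f₀ + 3f₁ + 3f₂ + f₃] = 0.375·(430) = 161.25.

161.25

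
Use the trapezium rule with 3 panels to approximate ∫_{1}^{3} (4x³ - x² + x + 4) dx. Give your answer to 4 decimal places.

h = (3 − 1)/3 = 0.666667.
Nodes x₀,…,x₃ = 1, 1.666667, 2.333333, 3.
f(x) = 4x³ - x² + x + 4: f₀=8, f₁=21.407407, f₂=51.703704, f₃=106.
(h/2)·[f₀ + 2f₁ + 2f₂ + f₃] = 0.333333·(260.222222) = 86.7407.

86.7407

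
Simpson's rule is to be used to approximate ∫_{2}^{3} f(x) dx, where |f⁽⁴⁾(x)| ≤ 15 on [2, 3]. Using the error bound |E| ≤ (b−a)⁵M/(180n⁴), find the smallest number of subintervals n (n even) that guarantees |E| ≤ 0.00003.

8

Need 15/(180n⁴) ≤ 0.00003.
n⁴ ≥ 15/(180·0.00003) = 2777.78 ⇒ n ≥ 7.2598, so the smallest even n is 8. (n must be even for Simpson's rule.)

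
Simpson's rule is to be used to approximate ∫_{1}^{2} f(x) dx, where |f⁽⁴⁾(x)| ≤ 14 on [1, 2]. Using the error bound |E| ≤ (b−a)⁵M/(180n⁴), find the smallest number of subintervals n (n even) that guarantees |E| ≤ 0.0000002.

Need 14/(180n⁴) ≤ 0.0000002.
n⁴ ≥ 14/(180·0.0000002) = 388889 ⇒ n ≥ 24.9722, so the smallest even n is 26. (n must be even for Simpson's rule.)

26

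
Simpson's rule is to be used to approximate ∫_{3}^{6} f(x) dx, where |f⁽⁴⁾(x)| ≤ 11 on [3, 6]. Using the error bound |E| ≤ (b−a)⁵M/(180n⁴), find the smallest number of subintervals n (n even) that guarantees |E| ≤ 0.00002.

Need 2673/(180n⁴) ≤ 0.00002.
n⁴ ≥ 2673/(180·0.00002) = 742500 ⇒ n ≥ 29.3545, so the smallest even n is 30. (n must be even for Simpson's rule.)

30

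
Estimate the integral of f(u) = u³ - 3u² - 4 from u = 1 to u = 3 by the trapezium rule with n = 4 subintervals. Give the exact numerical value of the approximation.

h = (3 − 1)/4 = 0.5.
Nodes u₀,…,u₄ = 1, 1.5, 2, 2.5, 3.
f(u) = u³ - 3u² - 4: f₀=-6, f₁=-7.375, f₂=-8, f₃=-7.125, f₄=-4.
(h/2)·[f₀ + 2f₁ + 2f₂ + 2f₃ + f₄] = 0.25·(-55) = -13.75.

-13.75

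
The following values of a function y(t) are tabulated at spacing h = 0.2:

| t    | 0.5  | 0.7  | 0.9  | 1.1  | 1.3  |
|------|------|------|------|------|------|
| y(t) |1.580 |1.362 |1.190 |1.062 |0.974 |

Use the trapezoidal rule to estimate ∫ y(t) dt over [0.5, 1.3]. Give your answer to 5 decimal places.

h = 0.2, n = 4.
(h/2)·[y₀ + 2y₁ + 2y₂ + 2y₃ + y₄] = 0.1·(9.782) = 0.97820.

0.97820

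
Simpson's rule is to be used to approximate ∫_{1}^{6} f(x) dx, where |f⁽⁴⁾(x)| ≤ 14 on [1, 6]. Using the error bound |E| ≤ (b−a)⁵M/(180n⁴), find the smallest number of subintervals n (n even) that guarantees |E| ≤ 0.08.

Need 43750/(180n⁴) ≤ 0.08.
n⁴ ≥ 43750/(180·0.08) = 3038.19 ⇒ n ≥ 7.4243, so the smallest even n is 8. (n must be even for Simpson's rule.)

8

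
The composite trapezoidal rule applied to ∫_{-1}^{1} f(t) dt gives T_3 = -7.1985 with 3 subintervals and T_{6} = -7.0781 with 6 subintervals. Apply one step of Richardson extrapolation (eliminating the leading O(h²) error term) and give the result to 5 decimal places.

R = (4·T_{6} − T_3) / 3 = (4·(-7.0781) − (-7.1985))/3 = (-21.1139)/3 = -7.03797.

-7.03797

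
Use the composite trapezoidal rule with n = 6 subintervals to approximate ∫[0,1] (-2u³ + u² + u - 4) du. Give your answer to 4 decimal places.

h = (1 − 0)/6 = 0.166667.
Nodes u₀,…,u₆ = 0, 0.166667, 0.333333, 0.5, 0.666667, 0.833333, 1.
f(u) = -2u³ + u² + u - 4: f₀=-4, f₁=-3.814815, f₂=-3.629630, f₃=-3.5, f₄=-3.481481, f₅=-3.629630, f₆=-4.
(h/2)·[f₀ + 2f₁ + 2f₂ + 2f₃ + 2f₄ + 2f₅ + f₆] = 0.083333·(-44.111111) = -3.6759.

-3.6759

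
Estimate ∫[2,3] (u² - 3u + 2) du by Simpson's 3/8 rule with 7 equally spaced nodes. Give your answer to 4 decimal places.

h = (3 − 2)/6 = 0.166667.
Nodes u₀,…,u₆ = 2, 2.166667, 2.333333, 2.5, 2.666667, 2.833333, 3.
f(u) = u² - 3u + 2: f₀=0, f₁=0.194444, f₂=0.444444, f₃=0.75, f₄=1.111111, f₅=1.527778, f₆=2.
(3h/8)·[f₀ + 3f₁ + 3f₂ + 2f₃ + 3f₄ + 3f₅ + f₆] = 0.0625·(13.333333) = 0.8333.

0.8333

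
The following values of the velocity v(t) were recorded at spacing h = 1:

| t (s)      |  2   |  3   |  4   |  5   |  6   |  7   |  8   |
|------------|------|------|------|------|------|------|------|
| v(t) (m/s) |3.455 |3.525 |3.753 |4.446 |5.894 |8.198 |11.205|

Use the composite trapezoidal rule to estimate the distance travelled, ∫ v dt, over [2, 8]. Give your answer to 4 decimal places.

33.1460

h = 1, n = 6.
(h/2)·[y₀ + 2y₁ + 2y₂ + 2y₃ + 2y₄ + 2y₅ + y₆] = 0.5·(66.292) = 33.1460.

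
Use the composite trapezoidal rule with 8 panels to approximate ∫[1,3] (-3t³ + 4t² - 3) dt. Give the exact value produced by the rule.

h = (3 − 1)/8 = 0.25.
Nodes t₀,…,t₈ = 1, 1.25, 1.5, 1.75, 2, 2.25, 2.5, 2.75, 3.
f(t) = -3t³ + 4t² - 3: f₀=-2, f₁=-2.609375, f₂=-4.125, f₃=-6.828125, f₄=-11, f₅=-16.921875, f₆=-24.875, f₇=-35.140625, f₈=-48.
(h/2)·[f₀ + 2f₁ + 2f₂ + 2f₃ + 2f₄ + 2f₅ + 2f₆ + 2f₇ + f₈] = 0.125·(-253) = -31.625.

-31.625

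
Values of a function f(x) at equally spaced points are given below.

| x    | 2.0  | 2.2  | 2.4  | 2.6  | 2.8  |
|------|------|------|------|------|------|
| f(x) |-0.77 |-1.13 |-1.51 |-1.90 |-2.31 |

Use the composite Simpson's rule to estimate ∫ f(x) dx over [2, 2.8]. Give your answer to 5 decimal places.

h = 0.2, n = 4.
(h/3)·[y₀ + 4y₁ + 2y₂ + 4y₃ + y₄] = 0.066667·(-18.22) = -1.21467.

-1.21467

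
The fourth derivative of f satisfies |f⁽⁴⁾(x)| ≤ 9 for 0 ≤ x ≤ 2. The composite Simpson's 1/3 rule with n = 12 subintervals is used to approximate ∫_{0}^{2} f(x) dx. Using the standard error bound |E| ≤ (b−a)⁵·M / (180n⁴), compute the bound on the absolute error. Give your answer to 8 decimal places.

|E| ≤ (2)⁵·9 / (180·12⁴) = 288/3732480 = 0.00007716.

0.00007716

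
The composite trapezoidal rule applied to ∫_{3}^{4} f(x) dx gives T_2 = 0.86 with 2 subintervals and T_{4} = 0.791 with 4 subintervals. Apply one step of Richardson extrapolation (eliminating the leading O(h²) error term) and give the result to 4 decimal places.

0.7680

R = (4·T_{4} − T_2) / 3 = (4·0.791 − 0.86)/3 = (2.304)/3 = 0.7680.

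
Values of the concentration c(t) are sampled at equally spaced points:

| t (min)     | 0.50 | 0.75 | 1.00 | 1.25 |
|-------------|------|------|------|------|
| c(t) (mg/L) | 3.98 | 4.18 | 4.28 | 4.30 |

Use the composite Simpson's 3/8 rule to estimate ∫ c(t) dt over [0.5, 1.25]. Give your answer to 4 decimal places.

h = 0.25, n = 3.
(3h/8)·[y₀ + 3y₁ + 3y₂ + y₃] = 0.09375·(33.66) = 3.1556.

3.1556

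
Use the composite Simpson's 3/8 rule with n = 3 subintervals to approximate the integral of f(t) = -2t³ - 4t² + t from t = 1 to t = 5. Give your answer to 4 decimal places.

h = (5 − 1)/3 = 1.333333.
Nodes t₀,…,t₃ = 1, 2.333333, 3.666667, 5.
f(t) = -2t³ - 4t² + t: f₀=-5, f₁=-44.851852, f₂=-148.703704, f₃=-345.
(3h/8)·[f₀ + 3f₁ + 3f₂ + f₃] = 0.5·(-930.666667) = -465.3333.

-465.3333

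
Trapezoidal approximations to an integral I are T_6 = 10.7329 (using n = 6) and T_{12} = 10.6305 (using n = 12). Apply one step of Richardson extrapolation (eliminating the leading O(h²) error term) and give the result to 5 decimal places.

R = (4·T_{12} − T_6) / 3 = (4·10.6305 − 10.7329)/3 = (31.7891)/3 = 10.59637.

10.59637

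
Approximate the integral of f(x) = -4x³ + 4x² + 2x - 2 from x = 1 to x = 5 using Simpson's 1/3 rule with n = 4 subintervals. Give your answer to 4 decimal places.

h = (5 − 1)/4 = 1.
Nodes x₀,…,x₄ = 1, 2, 3, 4, 5.
f(x) = -4x³ + 4x² + 2x - 2: f₀=0, f₁=-14, f₂=-68, f₃=-186, f₄=-392.
(h/3)·[f₀ + 4f₁ + 2f₂ + 4f₃ + f₄] = 0.333333·(-1328) = -442.6667.

-442.6667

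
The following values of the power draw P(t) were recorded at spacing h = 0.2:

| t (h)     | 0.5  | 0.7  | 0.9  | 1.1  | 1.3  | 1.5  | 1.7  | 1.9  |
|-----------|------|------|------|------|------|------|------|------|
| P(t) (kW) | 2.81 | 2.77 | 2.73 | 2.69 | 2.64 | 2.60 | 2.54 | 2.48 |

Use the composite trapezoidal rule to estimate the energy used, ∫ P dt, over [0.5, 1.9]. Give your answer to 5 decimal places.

3.72300

h = 0.2, n = 7.
(h/2)·[y₀ + 2y₁ + 2y₂ + 2y₃ + 2y₄ + 2y₅ + 2y₆ + y₇] = 0.1·(37.23) = 3.72300.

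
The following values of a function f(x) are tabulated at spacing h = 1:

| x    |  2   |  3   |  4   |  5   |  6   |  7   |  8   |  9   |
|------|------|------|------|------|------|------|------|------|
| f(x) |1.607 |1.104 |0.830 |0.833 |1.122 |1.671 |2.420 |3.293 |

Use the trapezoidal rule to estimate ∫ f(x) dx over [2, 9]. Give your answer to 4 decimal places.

h = 1, n = 7.
(h/2)·[y₀ + 2y₁ + 2y₂ + 2y₃ + 2y₄ + 2y₅ + 2y₆ + y₇] = 0.5·(20.860) = 10.4300.

10.4300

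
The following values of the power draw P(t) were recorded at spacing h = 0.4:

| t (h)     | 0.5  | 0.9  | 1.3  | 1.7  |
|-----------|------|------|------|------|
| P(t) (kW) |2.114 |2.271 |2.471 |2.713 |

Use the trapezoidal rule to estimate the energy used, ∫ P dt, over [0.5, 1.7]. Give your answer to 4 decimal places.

h = 0.4, n = 3.
(h/2)·[y₀ + 2y₁ + 2y₂ + y₃] = 0.2·(14.311) = 2.8622.

2.8622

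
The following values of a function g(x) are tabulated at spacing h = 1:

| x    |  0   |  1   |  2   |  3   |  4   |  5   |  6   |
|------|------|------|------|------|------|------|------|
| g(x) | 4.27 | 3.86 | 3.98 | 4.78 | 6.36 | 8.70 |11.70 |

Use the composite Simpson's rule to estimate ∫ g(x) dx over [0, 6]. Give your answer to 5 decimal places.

h = 1, n = 6.
(h/3)·[y₀ + 4y₁ + 2y₂ + 4y₃ + 2y₄ + 4y₅ + y₆] = 0.333333·(106.01) = 35.33667.

35.33667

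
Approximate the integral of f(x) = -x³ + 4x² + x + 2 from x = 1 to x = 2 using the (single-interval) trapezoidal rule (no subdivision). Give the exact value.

9

T = (b−a)/2 · [f(1) + f(2)] = 0.5·[6 + 12] = 9.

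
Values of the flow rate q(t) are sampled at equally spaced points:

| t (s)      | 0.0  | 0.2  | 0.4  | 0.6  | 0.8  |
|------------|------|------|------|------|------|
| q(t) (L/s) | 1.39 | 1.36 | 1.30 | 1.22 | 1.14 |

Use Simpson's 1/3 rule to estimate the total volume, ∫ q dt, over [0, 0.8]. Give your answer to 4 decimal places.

1.0300

h = 0.2, n = 4.
(h/3)·[y₀ + 4y₁ + 2y₂ + 4y₃ + y₄] = 0.066667·(15.45) = 1.0300.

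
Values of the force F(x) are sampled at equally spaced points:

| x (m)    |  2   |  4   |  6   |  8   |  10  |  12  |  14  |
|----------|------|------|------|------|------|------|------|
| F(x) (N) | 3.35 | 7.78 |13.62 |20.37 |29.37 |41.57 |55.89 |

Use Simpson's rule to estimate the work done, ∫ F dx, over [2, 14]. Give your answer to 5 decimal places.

282.73333

h = 2, n = 6.
(h/3)·[y₀ + 4y₁ + 2y₂ + 4y₃ + 2y₄ + 4y₅ + y₆] = 0.666667·(424.10) = 282.73333.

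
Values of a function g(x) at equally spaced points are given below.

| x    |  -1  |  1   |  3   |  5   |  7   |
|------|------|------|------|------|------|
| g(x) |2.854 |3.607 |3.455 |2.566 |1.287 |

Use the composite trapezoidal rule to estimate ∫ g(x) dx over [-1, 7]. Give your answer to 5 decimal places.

h = 2, n = 4.
(h/2)·[y₀ + 2y₁ + 2y₂ + 2y₃ + y₄] = 1·(23.397) = 23.39700.

23.39700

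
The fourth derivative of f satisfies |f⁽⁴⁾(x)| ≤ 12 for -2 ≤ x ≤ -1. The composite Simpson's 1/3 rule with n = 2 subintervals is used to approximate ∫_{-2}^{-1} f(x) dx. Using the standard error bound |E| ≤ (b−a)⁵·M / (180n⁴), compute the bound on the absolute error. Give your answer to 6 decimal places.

|E| ≤ (1)⁵·12 / (180·2⁴) = 12/2880 = 0.004167.

0.004167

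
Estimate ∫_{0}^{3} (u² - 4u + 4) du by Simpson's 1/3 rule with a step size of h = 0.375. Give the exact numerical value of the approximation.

3

h = (3 − 0)/8 = 0.375.
Nodes u₀,…,u₈ = 0, 0.375, 0.75, 1.125, 1.5, 1.875, 2.25, 2.625, 3.
f(u) = u² - 4u + 4: f₀=4, f₁=2.640625, f₂=1.5625, f₃=0.765625, f₄=0.25, f₅=0.015625, f₆=0.0625, f₇=0.390625, f₈=1.
(h/3)·[f₀ + 4f₁ + 2f₂ + 4f₃ + 2f₄ + 4f₅ + 2f₆ + 4f₇ + f₈] = 0.125·(24) = 3.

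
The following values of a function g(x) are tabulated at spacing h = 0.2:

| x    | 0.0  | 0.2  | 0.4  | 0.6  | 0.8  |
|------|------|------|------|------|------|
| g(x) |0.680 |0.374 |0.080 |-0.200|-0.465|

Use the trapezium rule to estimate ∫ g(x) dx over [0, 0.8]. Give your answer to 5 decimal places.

h = 0.2, n = 4.
(h/2)·[y₀ + 2y₁ + 2y₂ + 2y₃ + y₄] = 0.1·(0.723) = 0.07230.

0.07230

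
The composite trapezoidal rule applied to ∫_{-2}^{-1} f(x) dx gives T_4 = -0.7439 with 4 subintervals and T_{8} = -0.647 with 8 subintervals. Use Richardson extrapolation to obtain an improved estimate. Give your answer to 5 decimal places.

-0.61470

R = (4·T_{8} − T_4) / 3 = (4·(-0.647) − (-0.7439))/3 = (-1.8441)/3 = -0.61470.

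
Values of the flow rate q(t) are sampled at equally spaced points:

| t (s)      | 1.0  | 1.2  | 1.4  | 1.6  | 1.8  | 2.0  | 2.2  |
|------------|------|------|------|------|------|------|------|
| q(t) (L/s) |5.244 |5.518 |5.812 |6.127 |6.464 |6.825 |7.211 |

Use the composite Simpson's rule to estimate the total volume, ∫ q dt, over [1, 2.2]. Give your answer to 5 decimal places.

7.39247

h = 0.2, n = 6.
(h/3)·[y₀ + 4y₁ + 2y₂ + 4y₃ + 2y₄ + 4y₅ + y₆] = 0.066667·(110.887) = 7.39247.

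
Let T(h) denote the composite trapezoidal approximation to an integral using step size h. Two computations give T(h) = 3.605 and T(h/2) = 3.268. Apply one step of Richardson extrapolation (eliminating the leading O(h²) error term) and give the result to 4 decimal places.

3.1557

R = (4·T(h/2) − T(h)) / 3 = (4·3.268 − 3.605)/3 = (9.467)/3 = 3.1557.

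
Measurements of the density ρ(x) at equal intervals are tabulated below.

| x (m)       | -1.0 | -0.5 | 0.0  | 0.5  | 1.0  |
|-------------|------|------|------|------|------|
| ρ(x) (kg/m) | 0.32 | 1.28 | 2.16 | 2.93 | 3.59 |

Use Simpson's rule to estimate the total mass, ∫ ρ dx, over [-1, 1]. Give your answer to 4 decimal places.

4.1783

h = 0.5, n = 4.
(h/3)·[y₀ + 4y₁ + 2y₂ + 4y₃ + y₄] = 0.166667·(25.07) = 4.1783.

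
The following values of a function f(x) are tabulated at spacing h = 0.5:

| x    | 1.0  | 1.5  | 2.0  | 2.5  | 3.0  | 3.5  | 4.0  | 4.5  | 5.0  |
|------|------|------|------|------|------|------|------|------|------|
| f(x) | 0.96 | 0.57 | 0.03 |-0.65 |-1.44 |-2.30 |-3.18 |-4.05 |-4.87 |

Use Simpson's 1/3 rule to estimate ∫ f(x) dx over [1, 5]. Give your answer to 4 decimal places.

-6.4683

h = 0.5, n = 8.
(h/3)·[y₀ + 4y₁ + 2y₂ + 4y₃ + 2y₄ + 4y₅ + 2y₆ + 4y₇ + y₈] = 0.166667·(-38.81) = -6.4683.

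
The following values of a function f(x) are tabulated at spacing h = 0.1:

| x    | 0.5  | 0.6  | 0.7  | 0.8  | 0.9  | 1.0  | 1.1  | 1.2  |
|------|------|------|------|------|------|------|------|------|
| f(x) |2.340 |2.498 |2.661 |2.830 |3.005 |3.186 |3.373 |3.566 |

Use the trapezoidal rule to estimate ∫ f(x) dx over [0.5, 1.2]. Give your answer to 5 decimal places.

2.05060

h = 0.1, n = 7.
(h/2)·[y₀ + 2y₁ + 2y₂ + 2y₃ + 2y₄ + 2y₅ + 2y₆ + y₇] = 0.05·(41.012) = 2.05060.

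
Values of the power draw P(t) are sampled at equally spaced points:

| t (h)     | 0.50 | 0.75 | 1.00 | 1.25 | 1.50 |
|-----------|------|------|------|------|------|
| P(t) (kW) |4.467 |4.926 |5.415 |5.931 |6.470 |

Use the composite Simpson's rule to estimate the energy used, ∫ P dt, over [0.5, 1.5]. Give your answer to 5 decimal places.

5.43292

h = 0.25, n = 4.
(h/3)·[y₀ + 4y₁ + 2y₂ + 4y₃ + y₄] = 0.083333·(65.195) = 5.43292.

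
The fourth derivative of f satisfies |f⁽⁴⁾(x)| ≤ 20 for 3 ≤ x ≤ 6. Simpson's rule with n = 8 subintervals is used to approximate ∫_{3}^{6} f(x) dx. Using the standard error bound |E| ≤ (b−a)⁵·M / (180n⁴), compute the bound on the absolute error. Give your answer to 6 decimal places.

|E| ≤ (3)⁵·20 / (180·8⁴) = 4860/737280 = 0.006592.

0.006592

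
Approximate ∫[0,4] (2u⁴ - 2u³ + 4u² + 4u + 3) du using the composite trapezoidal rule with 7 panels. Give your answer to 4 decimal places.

423.0954

h = (4 − 0)/7 = 0.571429.
Nodes u₀,…,u₇ = 0, 0.571429, 1.142857, 1.714286, 2.285714, 2.857143, 3.428571, 4.
f(u) = 2u⁴ - 2u³ + 4u² + 4u + 3: f₀=3, f₁=6.431903, f₂=13.222407, f₃=28.809246, f₄=63.748022, f₅=133.712203, f₆=259.493128, f₇=467.
(h/2)·[f₀ + 2f₁ + 2f₂ + 2f₃ + 2f₄ + 2f₅ + 2f₆ + f₇] = 0.285714·(1480.833819) = 423.0954.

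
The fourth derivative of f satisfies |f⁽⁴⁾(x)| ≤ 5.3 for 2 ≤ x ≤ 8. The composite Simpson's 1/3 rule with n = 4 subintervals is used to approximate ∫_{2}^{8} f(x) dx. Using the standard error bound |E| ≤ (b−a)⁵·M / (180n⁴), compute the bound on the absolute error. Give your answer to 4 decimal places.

0.8944

|E| ≤ (6)⁵·5.3 / (180·4⁴) = 41212.8/46080 = 0.8944.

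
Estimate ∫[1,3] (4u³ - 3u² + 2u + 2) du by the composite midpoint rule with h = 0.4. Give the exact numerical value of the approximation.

h = (3 − 1)/5 = 0.4.
Midpoints m₁,…,m₅ = 1.2, 1.6, 2, 2.4, 2.8.
f(m₁)=6.992, f(m₂)=13.904, f(m₃)=26, f(m₄)=44.816, f(m₅)=71.888.
h·[f(m₁) + f(m₂) + f(m₃) + f(m₄) + f(m₅)] = 0.4·(163.6) = 65.44.

65.44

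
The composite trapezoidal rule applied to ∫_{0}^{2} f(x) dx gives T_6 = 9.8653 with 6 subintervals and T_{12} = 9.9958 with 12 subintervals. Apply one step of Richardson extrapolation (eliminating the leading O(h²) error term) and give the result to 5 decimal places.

R = (4·T_{12} − T_6) / 3 = (4·9.9958 − 9.8653)/3 = (30.1179)/3 = 10.03930.

10.03930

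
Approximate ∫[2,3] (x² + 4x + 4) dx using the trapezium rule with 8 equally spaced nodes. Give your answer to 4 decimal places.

h = (3 − 2)/7 = 0.142857.
Nodes x₀,…,x₇ = 2, 2.142857, 2.285714, 2.428571, 2.571429, 2.714286, 2.857143, 3.
f(x) = x² + 4x + 4: f₀=16, f₁=17.163265, f₂=18.367347, f₃=19.612245, f₄=20.897959, f₅=22.224490, f₆=23.591837, f₇=25.
(h/2)·[f₀ + 2f₁ + 2f₂ + 2f₃ + 2f₄ + 2f₅ + 2f₆ + f₇] = 0.071429·(284.714286) = 20.3367.

20.3367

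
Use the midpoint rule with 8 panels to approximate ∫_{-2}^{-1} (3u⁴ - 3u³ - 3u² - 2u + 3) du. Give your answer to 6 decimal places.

h = (-1 − (-2))/8 = 0.125.
Midpoints m₁,…,m₈ = -1.9375, -1.8125, -1.6875, -1.5625, -1.4375, -1.3125, -1.1875, -1.0625.
f(m₁)=59.7082977294921875, f(m₂)=47.0093231201171875, f(m₃)=36.5757293701171875, f(m₄)=28.1262664794921875, f(m₅)=21.3972625732421875, f(m₆)=16.1426239013671875, f(m₇)=12.1338348388671875, f(m₈)=9.1599578857421875.
h·[f(m₁) + f(m₂) + f(m₃) + f(m₄) + f(m₅) + f(m₆) + f(m₇) + f(m₈)] = 0.125·(230.2532958984375) = 28.781662.

28.781662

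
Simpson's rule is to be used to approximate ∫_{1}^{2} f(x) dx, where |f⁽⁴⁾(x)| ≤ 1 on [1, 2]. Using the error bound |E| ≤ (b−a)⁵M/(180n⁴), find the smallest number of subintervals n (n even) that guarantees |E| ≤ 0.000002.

Need 1/(180n⁴) ≤ 0.000002.
n⁴ ≥ 1/(180·0.000002) = 2777.78 ⇒ n ≥ 7.2598, so the smallest even n is 8. (n must be even for Simpson's rule.)

8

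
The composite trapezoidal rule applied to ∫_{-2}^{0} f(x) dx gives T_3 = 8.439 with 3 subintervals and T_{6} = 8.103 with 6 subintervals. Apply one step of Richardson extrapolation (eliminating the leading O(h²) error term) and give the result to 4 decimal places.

R = (4·T_{6} − T_3) / 3 = (4·8.103 − 8.439)/3 = (23.973)/3 = 7.9910.

7.9910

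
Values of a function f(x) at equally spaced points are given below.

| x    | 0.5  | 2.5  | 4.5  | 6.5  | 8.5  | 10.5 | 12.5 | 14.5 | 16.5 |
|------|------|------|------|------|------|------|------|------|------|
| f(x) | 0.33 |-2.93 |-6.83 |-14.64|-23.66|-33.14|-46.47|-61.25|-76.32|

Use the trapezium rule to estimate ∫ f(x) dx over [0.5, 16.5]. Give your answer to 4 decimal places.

-453.8300

h = 2, n = 8.
(h/2)·[y₀ + 2y₁ + 2y₂ + 2y₃ + 2y₄ + 2y₅ + 2y₆ + 2y₇ + y₈] = 1·(-453.83) = -453.8300.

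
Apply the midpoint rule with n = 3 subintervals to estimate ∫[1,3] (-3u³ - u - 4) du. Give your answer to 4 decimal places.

h = (3 − 1)/3 = 0.666667.
Midpoints m₁,…,m₃ = 1.333333, 2, 2.666667.
f(m₁)=-12.444444, f(m₂)=-30, f(m₃)=-63.555556.
h·[f(m₁) + f(m₂) + f(m₃)] = 0.666667·(-106) = -70.6667.

-70.6667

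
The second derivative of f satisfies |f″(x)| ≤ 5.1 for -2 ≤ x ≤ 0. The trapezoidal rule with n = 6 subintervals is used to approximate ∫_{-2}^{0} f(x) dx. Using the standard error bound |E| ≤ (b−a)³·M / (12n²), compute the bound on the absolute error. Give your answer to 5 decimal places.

0.09444

|E| ≤ (2)³·5.1 / (12·6²) = 40.8/432 = 0.09444.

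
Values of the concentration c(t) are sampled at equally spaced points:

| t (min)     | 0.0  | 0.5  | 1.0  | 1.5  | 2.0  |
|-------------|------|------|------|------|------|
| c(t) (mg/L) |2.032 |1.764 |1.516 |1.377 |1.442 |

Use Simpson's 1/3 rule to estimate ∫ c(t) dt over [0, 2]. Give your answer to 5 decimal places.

h = 0.5, n = 4.
(h/3)·[y₀ + 4y₁ + 2y₂ + 4y₃ + y₄] = 0.166667·(19.070) = 3.17833.

3.17833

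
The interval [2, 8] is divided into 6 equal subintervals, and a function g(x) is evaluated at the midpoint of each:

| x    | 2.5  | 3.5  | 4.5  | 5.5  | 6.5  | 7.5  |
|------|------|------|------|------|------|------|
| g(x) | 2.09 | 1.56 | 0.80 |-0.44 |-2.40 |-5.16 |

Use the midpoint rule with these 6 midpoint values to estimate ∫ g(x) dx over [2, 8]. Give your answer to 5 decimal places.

h = 1, n = 6.
h·[y(m₁) + y(m₂) + y(m₃) + y(m₄) + y(m₅) + y(m₆)] = 1·(-3.55) = -3.55000.

-3.55000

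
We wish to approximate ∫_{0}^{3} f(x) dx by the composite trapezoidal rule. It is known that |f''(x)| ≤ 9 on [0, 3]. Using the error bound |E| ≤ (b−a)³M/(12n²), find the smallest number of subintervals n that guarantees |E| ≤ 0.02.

32

Need 243/(12n²) ≤ 0.02.
n² ≥ 243/(12·0.02) = 1012.5 ⇒ n ≥ 31.8198, so the smallest n is 32.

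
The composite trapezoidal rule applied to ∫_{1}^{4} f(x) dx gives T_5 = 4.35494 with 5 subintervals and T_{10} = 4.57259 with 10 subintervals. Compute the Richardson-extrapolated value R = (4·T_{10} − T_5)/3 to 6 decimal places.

R = (4·T_{10} − T_5) / 3 = (4·4.57259 − 4.35494)/3 = (13.93542)/3 = 4.645140.

4.645140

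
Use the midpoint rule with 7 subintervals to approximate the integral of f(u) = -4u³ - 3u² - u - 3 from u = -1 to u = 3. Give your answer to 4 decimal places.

-122.3673

h = (3 − (-1))/7 = 0.571429.
Midpoints m₁,…,m₇ = -0.714286, -0.142857, 0.428571, 1, 1.571429, 2.142857, 2.714286.
f(m₁)=-2.358601, f(m₂)=-2.906706, f(m₃)=-4.294461, f(m₄)=-11, f(m₅)=-27.501458, f(m₆)=-58.276968, f(m₇)=-107.804665.
h·[f(m₁) + f(m₂) + f(m₃) + f(m₄) + f(m₅) + f(m₆) + f(m₇)] = 0.571429·(-214.142857) = -122.3673.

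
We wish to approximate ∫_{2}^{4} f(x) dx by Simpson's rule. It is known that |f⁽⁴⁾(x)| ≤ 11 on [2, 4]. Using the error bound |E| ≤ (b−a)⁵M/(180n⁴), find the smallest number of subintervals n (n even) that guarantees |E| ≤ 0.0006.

8

Need 352/(180n⁴) ≤ 0.0006.
n⁴ ≥ 352/(180·0.0006) = 3259.26 ⇒ n ≥ 7.5558, so the smallest even n is 8. (n must be even for Simpson's rule.)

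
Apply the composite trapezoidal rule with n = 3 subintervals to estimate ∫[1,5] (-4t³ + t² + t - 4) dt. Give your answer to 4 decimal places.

h = (5 − 1)/3 = 1.333333.
Nodes t₀,…,t₃ = 1, 2.333333, 3.666667, 5.
f(t) = -4t³ + t² + t - 4: f₀=-6, f₁=-47.037037, f₂=-184.074074, f₃=-474.
(h/2)·[f₀ + 2f₁ + 2f₂ + f₃] = 0.666667·(-942.222222) = -628.1481.

-628.1481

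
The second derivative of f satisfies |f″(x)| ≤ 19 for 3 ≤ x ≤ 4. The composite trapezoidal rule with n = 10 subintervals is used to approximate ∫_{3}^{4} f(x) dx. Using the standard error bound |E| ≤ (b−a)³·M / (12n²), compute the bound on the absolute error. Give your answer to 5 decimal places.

0.01583

|E| ≤ (1)³·19 / (12·10²) = 19/1200 = 0.01583.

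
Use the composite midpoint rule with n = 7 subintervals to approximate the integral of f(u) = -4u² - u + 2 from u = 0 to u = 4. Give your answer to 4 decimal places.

h = (4 − 0)/7 = 0.571429.
Midpoints m₁,…,m₇ = 0.285714, 0.857143, 1.428571, 2, 2.571429, 3.142857, 3.714286.
f(m₁)=1.387755, f(m₂)=-1.795918, f(m₃)=-7.591837, f(m₄)=-16, f(m₅)=-27.020408, f(m₆)=-40.653061, f(m₇)=-56.897959.
h·[f(m₁) + f(m₂) + f(m₃) + f(m₄) + f(m₅) + f(m₆) + f(m₇)] = 0.571429·(-148.571429) = -84.8980.

-84.8980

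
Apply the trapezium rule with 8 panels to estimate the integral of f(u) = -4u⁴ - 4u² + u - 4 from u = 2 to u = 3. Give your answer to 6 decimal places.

-196.039551

h = (3 − 2)/8 = 0.125.
Nodes u₀,…,u₈ = 2, 2.125, 2.25, 2.375, 2.5, 2.625, 2.75, 2.875, 3.
f(u) = -4u⁴ - 4u² + u - 4: f₀=-82, f₁=-101.5009765625, f₂=-124.515625, f₃=-151.4541015625, f₄=-182.75, f₅=-218.8603515625, f₆=-260.265625, f₇=-307.4697265625, f₈=-361.
(h/2)·[f₀ + 2f₁ + 2f₂ + 2f₃ + 2f₄ + 2f₅ + 2f₆ + 2f₇ + f₈] = 0.0625·(-3136.6328125) = -196.039551.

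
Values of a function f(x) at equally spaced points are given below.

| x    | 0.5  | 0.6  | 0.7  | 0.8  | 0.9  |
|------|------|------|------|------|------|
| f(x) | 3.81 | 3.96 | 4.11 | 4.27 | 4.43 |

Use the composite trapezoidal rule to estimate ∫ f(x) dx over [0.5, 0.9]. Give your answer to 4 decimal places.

1.6460

h = 0.1, n = 4.
(h/2)·[y₀ + 2y₁ + 2y₂ + 2y₃ + y₄] = 0.05·(32.92) = 1.6460.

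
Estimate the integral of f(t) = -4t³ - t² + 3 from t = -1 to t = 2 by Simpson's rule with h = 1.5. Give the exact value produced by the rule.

h = (2 − (-1))/2 = 1.5.
Nodes t₀,…,t₂ = -1, 0.5, 2.
f(t) = -4t³ - t² + 3: f₀=6, f₁=2.25, f₂=-33.
(h/3)·[f₀ + 4f₁ + f₂] = 0.5·(-18) = -9.

-9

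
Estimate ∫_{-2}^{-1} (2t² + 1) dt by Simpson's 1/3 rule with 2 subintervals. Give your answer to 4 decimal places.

5.6667

h = (-1 − (-2))/2 = 0.5.
Nodes t₀,…,t₂ = -2, -1.5, -1.
f(t) = 2t² + 1: f₀=9, f₁=5.5, f₂=3.
(h/3)·[f₀ + 4f₁ + f₂] = 0.166667·(34) = 5.6667.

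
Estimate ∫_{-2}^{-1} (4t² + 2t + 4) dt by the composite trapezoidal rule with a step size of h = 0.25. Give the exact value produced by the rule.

h = (-1 − (-2))/4 = 0.25.
Nodes t₀,…,t₄ = -2, -1.75, -1.5, -1.25, -1.
f(t) = 4t² + 2t + 4: f₀=16, f₁=12.75, f₂=10, f₃=7.75, f₄=6.
(h/2)·[f₀ + 2f₁ + 2f₂ + 2f₃ + f₄] = 0.125·(83) = 10.375.

10.375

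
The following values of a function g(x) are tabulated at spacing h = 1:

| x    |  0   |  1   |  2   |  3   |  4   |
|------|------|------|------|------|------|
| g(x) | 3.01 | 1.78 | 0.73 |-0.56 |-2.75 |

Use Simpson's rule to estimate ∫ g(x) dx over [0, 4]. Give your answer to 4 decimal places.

2.2000

h = 1, n = 4.
(h/3)·[y₀ + 4y₁ + 2y₂ + 4y₃ + y₄] = 0.333333·(6.60) = 2.2000.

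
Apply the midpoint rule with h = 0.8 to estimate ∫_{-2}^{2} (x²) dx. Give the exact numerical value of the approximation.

5.12

h = (2 − (-2))/5 = 0.8.
Midpoints m₁,…,m₅ = -1.6, -0.8, 0, 0.8, 1.6.
f(m₁)=2.56, f(m₂)=0.64, f(m₃)=0, f(m₄)=0.64, f(m₅)=2.56.
h·[f(m₁) + f(m₂) + f(m₃) + f(m₄) + f(m₅)] = 0.8·(6.4) = 5.12.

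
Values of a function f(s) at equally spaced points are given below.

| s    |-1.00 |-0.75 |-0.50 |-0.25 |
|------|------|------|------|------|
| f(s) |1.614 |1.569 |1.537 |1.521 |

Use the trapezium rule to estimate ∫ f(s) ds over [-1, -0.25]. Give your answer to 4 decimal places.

1.1684

h = 0.25, n = 3.
(h/2)·[y₀ + 2y₁ + 2y₂ + y₃] = 0.125·(9.347) = 1.1684.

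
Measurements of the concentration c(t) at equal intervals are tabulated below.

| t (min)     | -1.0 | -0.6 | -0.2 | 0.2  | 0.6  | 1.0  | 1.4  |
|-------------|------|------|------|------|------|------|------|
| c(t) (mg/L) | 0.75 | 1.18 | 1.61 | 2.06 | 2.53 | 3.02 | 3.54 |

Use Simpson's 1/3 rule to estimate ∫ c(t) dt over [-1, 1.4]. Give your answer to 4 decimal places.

h = 0.4, n = 6.
(h/3)·[y₀ + 4y₁ + 2y₂ + 4y₃ + 2y₄ + 4y₅ + y₆] = 0.133333·(37.61) = 5.0147.

5.0147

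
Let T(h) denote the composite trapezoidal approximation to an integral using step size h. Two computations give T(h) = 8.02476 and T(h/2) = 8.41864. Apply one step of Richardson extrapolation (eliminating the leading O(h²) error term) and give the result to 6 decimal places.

8.549933

R = (4·T(h/2) − T(h)) / 3 = (4·8.41864 − 8.02476)/3 = (25.64980)/3 = 8.549933.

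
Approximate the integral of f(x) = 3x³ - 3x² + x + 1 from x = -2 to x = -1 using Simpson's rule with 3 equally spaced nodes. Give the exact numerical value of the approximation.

-18.75

h = (-1 − (-2))/2 = 0.5.
Nodes x₀,…,x₂ = -2, -1.5, -1.
f(x) = 3x³ - 3x² + x + 1: f₀=-37, f₁=-17.375, f₂=-6.
(h/3)·[f₀ + 4f₁ + f₂] = 0.166667·(-112.5) = -18.75.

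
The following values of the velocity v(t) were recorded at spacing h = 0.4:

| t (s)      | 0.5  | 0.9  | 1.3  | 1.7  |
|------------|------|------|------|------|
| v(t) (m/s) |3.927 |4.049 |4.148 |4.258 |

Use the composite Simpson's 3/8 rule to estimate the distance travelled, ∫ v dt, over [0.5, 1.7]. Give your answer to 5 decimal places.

4.91640

h = 0.4, n = 3.
(3h/8)·[y₀ + 3y₁ + 3y₂ + y₃] = 0.15·(32.776) = 4.91640.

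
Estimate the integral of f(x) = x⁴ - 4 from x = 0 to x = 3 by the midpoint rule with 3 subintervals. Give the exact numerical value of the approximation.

h = (3 − 0)/3 = 1.
Midpoints m₁,…,m₃ = 0.5, 1.5, 2.5.
f(m₁)=-3.9375, f(m₂)=1.0625, f(m₃)=35.0625.
h·[f(m₁) + f(m₂) + f(m₃)] = 1·(32.1875) = 32.1875.

32.1875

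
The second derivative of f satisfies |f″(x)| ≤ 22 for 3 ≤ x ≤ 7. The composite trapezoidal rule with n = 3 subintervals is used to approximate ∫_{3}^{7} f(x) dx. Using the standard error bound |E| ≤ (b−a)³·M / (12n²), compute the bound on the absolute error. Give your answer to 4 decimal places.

|E| ≤ (4)³·22 / (12·3²) = 1408/108 = 13.0370.

13.0370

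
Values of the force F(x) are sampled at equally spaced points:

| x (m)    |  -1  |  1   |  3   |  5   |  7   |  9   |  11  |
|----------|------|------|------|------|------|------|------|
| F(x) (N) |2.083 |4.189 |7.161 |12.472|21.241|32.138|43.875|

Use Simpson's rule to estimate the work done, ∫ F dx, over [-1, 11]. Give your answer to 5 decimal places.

h = 2, n = 6.
(h/3)·[y₀ + 4y₁ + 2y₂ + 4y₃ + 2y₄ + 4y₅ + y₆] = 0.666667·(297.958) = 198.63867.

198.63867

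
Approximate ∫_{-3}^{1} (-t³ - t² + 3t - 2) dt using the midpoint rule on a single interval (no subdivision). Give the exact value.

M = (b−a)·f(-1) = 4·(-5) = -20.

-20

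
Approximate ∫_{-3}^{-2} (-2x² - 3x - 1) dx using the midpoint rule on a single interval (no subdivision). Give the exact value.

M = (b−a)·f(-2.5) = 1·(-6) = -6.

-6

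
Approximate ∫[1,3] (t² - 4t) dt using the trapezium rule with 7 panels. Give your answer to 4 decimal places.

h = (3 − 1)/7 = 0.285714.
Nodes t₀,…,t₇ = 1, 1.285714, 1.571429, 1.857143, 2.142857, 2.428571, 2.714286, 3.
f(t) = t² - 4t: f₀=-3, f₁=-3.489796, f₂=-3.816327, f₃=-3.979592, f₄=-3.979592, f₅=-3.816327, f₆=-3.489796, f₇=-3.
(h/2)·[f₀ + 2f₁ + 2f₂ + 2f₃ + 2f₄ + 2f₅ + 2f₆ + f₇] = 0.142857·(-51.142857) = -7.3061.

-7.3061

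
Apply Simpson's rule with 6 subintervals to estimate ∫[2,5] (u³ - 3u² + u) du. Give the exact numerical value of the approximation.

h = (5 − 2)/6 = 0.5.
Nodes u₀,…,u₆ = 2, 2.5, 3, 3.5, 4, 4.5, 5.
f(u) = u³ - 3u² + u: f₀=-2, f₁=-0.625, f₂=3, f₃=9.625, f₄=20, f₅=34.875, f₆=55.
(h/3)·[f₀ + 4f₁ + 2f₂ + 4f₃ + 2f₄ + 4f₅ + f₆] = 0.166667·(274.5) = 45.75.

45.75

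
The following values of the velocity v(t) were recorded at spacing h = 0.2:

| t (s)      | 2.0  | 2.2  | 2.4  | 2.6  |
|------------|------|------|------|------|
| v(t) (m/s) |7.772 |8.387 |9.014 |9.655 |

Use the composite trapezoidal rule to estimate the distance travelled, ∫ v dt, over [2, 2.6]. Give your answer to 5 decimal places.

5.22290

h = 0.2, n = 3.
(h/2)·[y₀ + 2y₁ + 2y₂ + y₃] = 0.1·(52.229) = 5.22290.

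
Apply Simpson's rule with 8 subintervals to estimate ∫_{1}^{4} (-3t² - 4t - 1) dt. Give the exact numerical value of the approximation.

h = (4 − 1)/8 = 0.375.
Nodes t₀,…,t₈ = 1, 1.375, 1.75, 2.125, 2.5, 2.875, 3.25, 3.625, 4.
f(t) = -3t² - 4t - 1: f₀=-8, f₁=-12.171875, f₂=-17.1875, f₃=-23.046875, f₄=-29.75, f₅=-37.296875, f₆=-45.6875, f₇=-54.921875, f₈=-65.
(h/3)·[f₀ + 4f₁ + 2f₂ + 4f₃ + 2f₄ + 4f₅ + 2f₆ + 4f₇ + f₈] = 0.125·(-768) = -96.

-96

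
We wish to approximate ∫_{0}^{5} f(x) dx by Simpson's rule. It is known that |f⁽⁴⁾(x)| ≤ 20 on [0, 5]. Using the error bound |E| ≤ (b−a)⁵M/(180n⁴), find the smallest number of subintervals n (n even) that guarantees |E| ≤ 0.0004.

32

Need 62500/(180n⁴) ≤ 0.0004.
n⁴ ≥ 62500/(180·0.0004) = 868056 ⇒ n ≥ 30.5237, so the smallest even n is 32. (n must be even for Simpson's rule.)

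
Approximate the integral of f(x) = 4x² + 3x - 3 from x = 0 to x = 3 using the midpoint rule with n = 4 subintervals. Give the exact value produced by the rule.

39.9375

h = (3 − 0)/4 = 0.75.
Midpoints m₁,…,m₄ = 0.375, 1.125, 1.875, 2.625.
f(m₁)=-1.3125, f(m₂)=5.4375, f(m₃)=16.6875, f(m₄)=32.4375.
h·[f(m₁) + f(m₂) + f(m₃) + f(m₄)] = 0.75·(53.25) = 39.9375.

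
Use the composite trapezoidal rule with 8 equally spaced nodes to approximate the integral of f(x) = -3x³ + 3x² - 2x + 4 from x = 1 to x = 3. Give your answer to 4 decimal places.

-34.4082

h = (3 − 1)/7 = 0.285714.
Nodes x₀,…,x₇ = 1, 1.285714, 1.571429, 1.857143, 2.142857, 2.428571, 2.714286, 3.
f(x) = -3x³ + 3x² - 2x + 4: f₀=2, f₁=0.011662, f₂=-3.376093, f₃=-8.583090, f₄=-16.029155, f₅=-26.134111, f₆=-39.317784, f₇=-56.
(h/2)·[f₀ + 2f₁ + 2f₂ + 2f₃ + 2f₄ + 2f₅ + 2f₆ + f₇] = 0.142857·(-240.857143) = -34.4082.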